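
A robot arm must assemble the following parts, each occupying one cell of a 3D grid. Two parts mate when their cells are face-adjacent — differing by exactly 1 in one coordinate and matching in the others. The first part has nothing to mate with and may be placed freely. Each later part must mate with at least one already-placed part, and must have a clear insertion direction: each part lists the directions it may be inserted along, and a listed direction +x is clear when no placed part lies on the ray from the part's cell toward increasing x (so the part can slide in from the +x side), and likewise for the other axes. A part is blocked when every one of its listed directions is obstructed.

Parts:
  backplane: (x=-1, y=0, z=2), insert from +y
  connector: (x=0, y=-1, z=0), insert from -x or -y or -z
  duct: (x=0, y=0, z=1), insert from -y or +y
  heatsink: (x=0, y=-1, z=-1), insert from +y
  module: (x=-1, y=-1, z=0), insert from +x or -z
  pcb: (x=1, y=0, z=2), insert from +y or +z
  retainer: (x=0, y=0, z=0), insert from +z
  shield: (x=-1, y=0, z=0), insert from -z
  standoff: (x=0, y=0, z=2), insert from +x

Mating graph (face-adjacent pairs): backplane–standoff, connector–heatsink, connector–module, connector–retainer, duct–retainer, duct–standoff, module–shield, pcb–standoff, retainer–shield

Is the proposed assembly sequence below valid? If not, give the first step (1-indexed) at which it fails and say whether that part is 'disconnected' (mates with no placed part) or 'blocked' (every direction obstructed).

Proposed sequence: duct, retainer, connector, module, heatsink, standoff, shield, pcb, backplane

Invalid at step 2 (blocked)

1. duct@(0, 0, 1) [-y clear] — {duct}
2. retainer@(0, 0, 0) — +z all obstructed ⇒ blocked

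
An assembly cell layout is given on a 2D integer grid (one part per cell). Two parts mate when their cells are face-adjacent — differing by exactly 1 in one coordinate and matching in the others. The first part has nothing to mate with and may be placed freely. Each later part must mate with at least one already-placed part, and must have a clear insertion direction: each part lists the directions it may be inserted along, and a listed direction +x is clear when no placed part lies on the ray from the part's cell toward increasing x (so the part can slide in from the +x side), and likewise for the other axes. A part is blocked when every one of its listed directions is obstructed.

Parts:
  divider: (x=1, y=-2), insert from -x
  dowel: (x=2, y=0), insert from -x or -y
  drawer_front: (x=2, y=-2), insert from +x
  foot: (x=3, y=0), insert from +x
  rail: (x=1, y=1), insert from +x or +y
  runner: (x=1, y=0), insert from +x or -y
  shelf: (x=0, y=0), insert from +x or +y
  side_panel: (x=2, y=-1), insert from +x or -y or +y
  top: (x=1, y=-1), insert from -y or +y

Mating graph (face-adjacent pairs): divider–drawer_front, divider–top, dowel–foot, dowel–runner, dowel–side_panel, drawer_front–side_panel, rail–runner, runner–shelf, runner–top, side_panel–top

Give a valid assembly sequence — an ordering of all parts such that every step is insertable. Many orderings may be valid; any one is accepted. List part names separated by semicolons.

shelf; runner; dowel; side_panel; foot; drawer_front; top; divider; rail

1. shelf@(0, 0) [+x clear] — {shelf}
2. runner@(1, 0) [+x clear] — {runner, shelf}
3. dowel@(2, 0) [-y clear] — {dowel, runner, shelf}
4. side_panel@(2, -1) [+x clear] — {dowel, runner, shelf, side_panel}
5. foot@(3, 0) [+x clear] — {dowel, foot, runner, shelf, side_panel}
6. drawer_front@(2, -2) [+x clear] — {dowel, drawer_front, foot, runner, shelf, side_panel}
7. top@(1, -1) [-y clear] — {dowel, drawer_front, foot, runner, shelf, side_panel, top}
8. divider@(1, -2) [-x clear] — {divider, dowel, drawer_front, foot, runner, shelf, side_panel, top}
9. rail@(1, 1) [+x clear] — {divider, dowel, drawer_front, foot, rail, runner, shelf, side_panel, top}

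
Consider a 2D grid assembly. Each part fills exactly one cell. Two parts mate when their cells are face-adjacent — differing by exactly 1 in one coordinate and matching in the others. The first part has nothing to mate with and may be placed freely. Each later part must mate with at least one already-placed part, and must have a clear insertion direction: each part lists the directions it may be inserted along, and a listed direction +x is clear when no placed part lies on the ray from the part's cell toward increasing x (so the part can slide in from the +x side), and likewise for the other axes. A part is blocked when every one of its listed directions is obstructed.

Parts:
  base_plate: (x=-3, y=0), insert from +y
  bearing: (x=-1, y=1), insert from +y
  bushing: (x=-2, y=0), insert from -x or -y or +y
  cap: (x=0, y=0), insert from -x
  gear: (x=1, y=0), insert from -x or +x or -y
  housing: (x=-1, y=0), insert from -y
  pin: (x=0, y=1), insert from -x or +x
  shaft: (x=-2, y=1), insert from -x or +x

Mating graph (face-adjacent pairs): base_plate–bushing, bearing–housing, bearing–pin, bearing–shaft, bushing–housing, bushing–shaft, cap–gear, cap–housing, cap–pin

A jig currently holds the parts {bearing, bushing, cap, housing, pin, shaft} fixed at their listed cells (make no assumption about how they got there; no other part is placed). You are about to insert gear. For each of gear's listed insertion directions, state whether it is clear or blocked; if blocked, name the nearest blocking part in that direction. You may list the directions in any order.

-x: nearest on ray is cap@(0, 0) ⇒ blocked
+x: ray from gear(1, 0) has no placed part ⇒ clear
-y: ray from gear(1, 0) has no placed part ⇒ clear

+x: clear; -x: blocked by cap; -y: clear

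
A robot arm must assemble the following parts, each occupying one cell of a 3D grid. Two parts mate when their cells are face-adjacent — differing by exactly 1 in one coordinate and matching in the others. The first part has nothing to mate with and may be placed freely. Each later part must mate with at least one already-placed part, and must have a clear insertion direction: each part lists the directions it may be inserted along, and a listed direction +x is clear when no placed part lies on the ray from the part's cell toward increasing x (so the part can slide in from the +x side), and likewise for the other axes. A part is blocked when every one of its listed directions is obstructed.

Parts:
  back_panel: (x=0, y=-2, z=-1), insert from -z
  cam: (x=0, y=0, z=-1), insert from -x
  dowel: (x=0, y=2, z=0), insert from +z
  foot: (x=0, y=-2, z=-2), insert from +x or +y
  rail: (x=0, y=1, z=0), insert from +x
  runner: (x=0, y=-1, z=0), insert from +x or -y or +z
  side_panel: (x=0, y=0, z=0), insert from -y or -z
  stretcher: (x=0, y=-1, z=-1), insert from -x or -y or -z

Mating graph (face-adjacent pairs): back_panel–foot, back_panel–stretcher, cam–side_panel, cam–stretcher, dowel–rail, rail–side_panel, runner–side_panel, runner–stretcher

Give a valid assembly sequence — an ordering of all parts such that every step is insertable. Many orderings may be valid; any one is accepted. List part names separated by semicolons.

1. back_panel@(0, -2, -1) [-z clear] — {back_panel}
2. stretcher@(0, -1, -1) [-x clear] — {back_panel, stretcher}
3. cam@(0, 0, -1) [-x clear] — {back_panel, cam, stretcher}
4. side_panel@(0, 0, 0) [-y clear] — {back_panel, cam, side_panel, stretcher}
5. rail@(0, 1, 0) [+x clear] — {back_panel, cam, rail, side_panel, stretcher}
6. foot@(0, -2, -2) [+x clear] — {back_panel, cam, foot, rail, side_panel, stretcher}
7. runner@(0, -1, 0) [+x clear] — {back_panel, cam, foot, rail, runner, side_panel, stretcher}
8. dowel@(0, 2, 0) [+z clear] — {back_panel, cam, dowel, foot, rail, runner, side_panel, stretcher}

back_panel; stretcher; cam; side_panel; rail; foot; runner; dowel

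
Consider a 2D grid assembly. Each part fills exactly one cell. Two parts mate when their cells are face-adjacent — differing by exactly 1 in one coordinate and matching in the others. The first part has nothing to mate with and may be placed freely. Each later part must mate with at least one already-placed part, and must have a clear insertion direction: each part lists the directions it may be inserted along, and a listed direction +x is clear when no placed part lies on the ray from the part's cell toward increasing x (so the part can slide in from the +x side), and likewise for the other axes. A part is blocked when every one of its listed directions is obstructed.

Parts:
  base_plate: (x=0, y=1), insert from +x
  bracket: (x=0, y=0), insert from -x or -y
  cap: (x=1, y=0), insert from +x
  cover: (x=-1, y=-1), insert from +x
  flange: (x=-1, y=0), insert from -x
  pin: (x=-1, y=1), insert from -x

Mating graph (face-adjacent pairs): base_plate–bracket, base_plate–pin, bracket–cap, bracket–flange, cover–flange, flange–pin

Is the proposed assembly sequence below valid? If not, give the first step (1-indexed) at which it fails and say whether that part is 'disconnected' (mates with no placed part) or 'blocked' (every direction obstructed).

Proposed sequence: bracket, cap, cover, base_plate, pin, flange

Invalid at step 3 (disconnected)

1. bracket@(0, 0) [-x clear] — {bracket}
2. cap@(1, 0) [+x clear] — {bracket, cap}
3. cover@(-1, -1) — no placed neighbour ⇒ disconnected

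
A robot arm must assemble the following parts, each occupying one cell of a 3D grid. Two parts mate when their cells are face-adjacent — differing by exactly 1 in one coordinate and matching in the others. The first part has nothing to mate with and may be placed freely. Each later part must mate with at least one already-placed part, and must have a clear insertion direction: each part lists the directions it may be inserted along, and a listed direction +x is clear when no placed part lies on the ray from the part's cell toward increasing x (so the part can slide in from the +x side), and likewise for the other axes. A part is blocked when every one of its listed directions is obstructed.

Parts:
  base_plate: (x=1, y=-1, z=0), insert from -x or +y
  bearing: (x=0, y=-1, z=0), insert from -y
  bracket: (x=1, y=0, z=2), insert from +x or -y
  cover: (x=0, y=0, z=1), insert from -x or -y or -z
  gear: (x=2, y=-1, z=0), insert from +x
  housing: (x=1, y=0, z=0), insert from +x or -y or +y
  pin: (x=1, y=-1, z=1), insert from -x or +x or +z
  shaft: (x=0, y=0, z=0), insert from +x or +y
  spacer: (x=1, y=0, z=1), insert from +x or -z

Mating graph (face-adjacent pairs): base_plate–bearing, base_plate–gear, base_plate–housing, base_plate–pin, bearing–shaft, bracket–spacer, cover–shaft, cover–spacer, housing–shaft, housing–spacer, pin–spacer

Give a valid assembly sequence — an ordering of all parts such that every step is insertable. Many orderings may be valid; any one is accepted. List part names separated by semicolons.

1. bracket@(1, 0, 2) [+x clear] — {bracket}
2. spacer@(1, 0, 1) [+x clear] — {bracket, spacer}
3. pin@(1, -1, 1) [-x clear] — {bracket, pin, spacer}
4. cover@(0, 0, 1) [-x clear] — {bracket, cover, pin, spacer}
5. shaft@(0, 0, 0) [+x clear] — {bracket, cover, pin, shaft, spacer}
6. bearing@(0, -1, 0) [-y clear] — {bearing, bracket, cover, pin, shaft, spacer}
7. base_plate@(1, -1, 0) [+y clear] — {base_plate, bearing, bracket, cover, pin, shaft, spacer}
8. housing@(1, 0, 0) [+x clear] — {base_plate, bearing, bracket, cover, housing, pin, shaft, spacer}
9. gear@(2, -1, 0) [+x clear] — {base_plate, bearing, bracket, cover, gear, housing, pin, shaft, spacer}

bracket; spacer; pin; cover; shaft; bearing; base_plate; housing; gear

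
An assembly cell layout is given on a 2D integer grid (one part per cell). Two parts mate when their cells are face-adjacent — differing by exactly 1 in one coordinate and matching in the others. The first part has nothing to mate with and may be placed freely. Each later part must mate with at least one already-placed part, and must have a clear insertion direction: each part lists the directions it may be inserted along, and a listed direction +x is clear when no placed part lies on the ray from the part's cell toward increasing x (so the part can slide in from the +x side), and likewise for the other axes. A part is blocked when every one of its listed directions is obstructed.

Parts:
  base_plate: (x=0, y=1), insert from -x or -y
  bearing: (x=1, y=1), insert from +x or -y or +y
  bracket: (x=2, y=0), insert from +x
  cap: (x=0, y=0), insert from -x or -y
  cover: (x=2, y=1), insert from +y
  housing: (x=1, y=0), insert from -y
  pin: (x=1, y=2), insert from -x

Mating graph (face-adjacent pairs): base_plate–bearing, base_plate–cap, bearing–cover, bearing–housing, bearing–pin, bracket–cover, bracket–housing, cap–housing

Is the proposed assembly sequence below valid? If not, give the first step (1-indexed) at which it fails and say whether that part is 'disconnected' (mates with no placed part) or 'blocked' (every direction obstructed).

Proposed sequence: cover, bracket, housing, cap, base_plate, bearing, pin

1. cover@(2, 1) [+y clear] — {cover}
2. bracket@(2, 0) [+x clear] — {bracket, cover}
3. housing@(1, 0) [-y clear] — {bracket, cover, housing}
4. cap@(0, 0) [-x clear] — {bracket, cap, cover, housing}
5. base_plate@(0, 1) [-x clear] — {base_plate, bracket, cap, cover, housing}
6. bearing@(1, 1) [+y clear] — {base_plate, bearing, bracket, cap, cover, housing}
7. pin@(1, 2) [-x clear] — {base_plate, bearing, bracket, cap, cover, housing, pin}

Valid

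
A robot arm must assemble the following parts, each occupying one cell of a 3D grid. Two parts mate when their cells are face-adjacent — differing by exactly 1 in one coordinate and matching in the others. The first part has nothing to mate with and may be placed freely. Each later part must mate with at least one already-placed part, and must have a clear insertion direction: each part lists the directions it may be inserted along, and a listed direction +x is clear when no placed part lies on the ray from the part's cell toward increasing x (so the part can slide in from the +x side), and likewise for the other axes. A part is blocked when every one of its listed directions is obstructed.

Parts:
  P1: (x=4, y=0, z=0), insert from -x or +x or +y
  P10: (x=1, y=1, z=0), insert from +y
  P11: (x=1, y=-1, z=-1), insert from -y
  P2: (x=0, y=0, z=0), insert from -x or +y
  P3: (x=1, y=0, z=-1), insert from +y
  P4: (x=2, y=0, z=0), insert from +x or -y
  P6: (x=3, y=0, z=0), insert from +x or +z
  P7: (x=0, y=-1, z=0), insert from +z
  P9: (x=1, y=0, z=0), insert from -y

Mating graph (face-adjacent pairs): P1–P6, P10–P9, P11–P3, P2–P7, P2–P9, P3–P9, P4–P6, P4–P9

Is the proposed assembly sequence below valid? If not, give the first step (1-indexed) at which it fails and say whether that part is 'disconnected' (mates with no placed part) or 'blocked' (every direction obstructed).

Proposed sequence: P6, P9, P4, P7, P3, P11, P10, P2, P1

Invalid at step 2 (disconnected)

1. P6@(3, 0, 0) [+x clear] — {P6}
2. P9@(1, 0, 0) — no placed neighbour ⇒ disconnected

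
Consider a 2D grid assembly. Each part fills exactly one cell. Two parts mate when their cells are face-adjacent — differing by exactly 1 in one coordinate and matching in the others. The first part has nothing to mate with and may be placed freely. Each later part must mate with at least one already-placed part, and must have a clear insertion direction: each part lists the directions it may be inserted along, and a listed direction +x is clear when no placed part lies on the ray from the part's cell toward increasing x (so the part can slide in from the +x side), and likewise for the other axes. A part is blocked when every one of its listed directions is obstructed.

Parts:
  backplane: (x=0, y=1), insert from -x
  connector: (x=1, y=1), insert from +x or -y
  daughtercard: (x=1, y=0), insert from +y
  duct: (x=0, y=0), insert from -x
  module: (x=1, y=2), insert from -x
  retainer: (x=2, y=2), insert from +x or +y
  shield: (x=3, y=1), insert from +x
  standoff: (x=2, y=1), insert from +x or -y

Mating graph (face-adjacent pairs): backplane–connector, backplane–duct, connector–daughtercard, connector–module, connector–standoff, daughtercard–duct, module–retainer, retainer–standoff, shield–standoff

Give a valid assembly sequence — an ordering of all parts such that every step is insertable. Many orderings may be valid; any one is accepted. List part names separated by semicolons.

1. backplane@(0, 1) [-x clear] — {backplane}
2. duct@(0, 0) [-x clear] — {backplane, duct}
3. daughtercard@(1, 0) [+y clear] — {backplane, daughtercard, duct}
4. connector@(1, 1) [+x clear] — {backplane, connector, daughtercard, duct}
5. standoff@(2, 1) [+x clear] — {backplane, connector, daughtercard, duct, standoff}
6. retainer@(2, 2) [+x clear] — {backplane, connector, daughtercard, duct, retainer, standoff}
7. shield@(3, 1) [+x clear] — {backplane, connector, daughtercard, duct, retainer, shield, standoff}
8. module@(1, 2) [-x clear] — {backplane, connector, daughtercard, duct, module, retainer, shield, standoff}

backplane; duct; daughtercard; connector; standoff; retainer; shield; module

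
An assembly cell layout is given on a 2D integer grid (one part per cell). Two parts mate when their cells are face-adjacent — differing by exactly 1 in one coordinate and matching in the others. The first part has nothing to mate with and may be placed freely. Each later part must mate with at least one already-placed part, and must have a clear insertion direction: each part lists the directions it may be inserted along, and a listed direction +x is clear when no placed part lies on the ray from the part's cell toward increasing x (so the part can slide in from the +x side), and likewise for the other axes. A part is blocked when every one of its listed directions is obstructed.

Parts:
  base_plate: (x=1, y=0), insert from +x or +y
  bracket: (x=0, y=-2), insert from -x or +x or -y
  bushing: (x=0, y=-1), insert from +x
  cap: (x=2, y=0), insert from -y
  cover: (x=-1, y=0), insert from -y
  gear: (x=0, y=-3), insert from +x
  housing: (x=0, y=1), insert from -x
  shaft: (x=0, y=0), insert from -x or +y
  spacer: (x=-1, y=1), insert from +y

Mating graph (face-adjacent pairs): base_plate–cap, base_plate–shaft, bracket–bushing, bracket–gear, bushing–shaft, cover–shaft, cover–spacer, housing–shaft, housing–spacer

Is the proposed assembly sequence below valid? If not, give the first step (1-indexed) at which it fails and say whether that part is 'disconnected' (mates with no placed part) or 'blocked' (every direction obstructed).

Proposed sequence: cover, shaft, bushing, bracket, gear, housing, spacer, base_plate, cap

1. cover@(-1, 0) [-y clear] — {cover}
2. shaft@(0, 0) [+y clear] — {cover, shaft}
3. bushing@(0, -1) [+x clear] — {bushing, cover, shaft}
4. bracket@(0, -2) [-x clear] — {bracket, bushing, cover, shaft}
5. gear@(0, -3) [+x clear] — {bracket, bushing, cover, gear, shaft}
6. housing@(0, 1) [-x clear] — {bracket, bushing, cover, gear, housing, shaft}
7. spacer@(-1, 1) [+y clear] — {bracket, bushing, cover, gear, housing, shaft, spacer}
8. base_plate@(1, 0) [+x clear] — {base_plate, bracket, bushing, cover, gear, housing, shaft, spacer}
9. cap@(2, 0) [-y clear] — {base_plate, bracket, bushing, cap, cover, gear, housing, shaft, spacer}

Valid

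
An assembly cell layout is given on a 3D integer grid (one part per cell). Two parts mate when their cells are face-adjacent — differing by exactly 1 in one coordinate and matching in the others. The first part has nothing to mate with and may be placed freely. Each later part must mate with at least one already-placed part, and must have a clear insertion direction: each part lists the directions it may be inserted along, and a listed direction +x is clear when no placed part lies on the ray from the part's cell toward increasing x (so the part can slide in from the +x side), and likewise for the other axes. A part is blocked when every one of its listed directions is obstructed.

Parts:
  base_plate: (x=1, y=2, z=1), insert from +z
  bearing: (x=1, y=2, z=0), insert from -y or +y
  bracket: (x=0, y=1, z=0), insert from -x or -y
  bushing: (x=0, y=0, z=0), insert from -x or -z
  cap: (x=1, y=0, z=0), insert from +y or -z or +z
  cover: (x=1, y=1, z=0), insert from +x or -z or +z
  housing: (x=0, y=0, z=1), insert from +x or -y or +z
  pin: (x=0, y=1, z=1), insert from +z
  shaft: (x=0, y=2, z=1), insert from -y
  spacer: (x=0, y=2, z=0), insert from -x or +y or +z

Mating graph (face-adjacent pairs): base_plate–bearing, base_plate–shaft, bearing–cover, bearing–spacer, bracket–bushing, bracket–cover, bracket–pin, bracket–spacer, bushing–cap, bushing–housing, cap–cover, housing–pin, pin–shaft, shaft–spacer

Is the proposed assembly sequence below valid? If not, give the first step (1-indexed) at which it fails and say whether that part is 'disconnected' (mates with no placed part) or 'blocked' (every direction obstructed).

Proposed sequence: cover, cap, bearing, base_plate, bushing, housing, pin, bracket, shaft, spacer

1. cover@(1, 1, 0) [+x clear] — {cover}
2. cap@(1, 0, 0) [-z clear] — {cap, cover}
3. bearing@(1, 2, 0) [+y clear] — {bearing, cap, cover}
4. base_plate@(1, 2, 1) [+z clear] — {base_plate, bearing, cap, cover}
5. bushing@(0, 0, 0) [-x clear] — {base_plate, bearing, bushing, cap, cover}
6. housing@(0, 0, 1) [+x clear] — {base_plate, bearing, bushing, cap, cover, housing}
7. pin@(0, 1, 1) [+z clear] — {base_plate, bearing, bushing, cap, cover, housing, pin}
8. bracket@(0, 1, 0) [-x clear] — {base_plate, bearing, bracket, bushing, cap, cover, housing, pin}
9. shaft@(0, 2, 1) — -y all obstructed ⇒ blocked

Invalid at step 9 (blocked)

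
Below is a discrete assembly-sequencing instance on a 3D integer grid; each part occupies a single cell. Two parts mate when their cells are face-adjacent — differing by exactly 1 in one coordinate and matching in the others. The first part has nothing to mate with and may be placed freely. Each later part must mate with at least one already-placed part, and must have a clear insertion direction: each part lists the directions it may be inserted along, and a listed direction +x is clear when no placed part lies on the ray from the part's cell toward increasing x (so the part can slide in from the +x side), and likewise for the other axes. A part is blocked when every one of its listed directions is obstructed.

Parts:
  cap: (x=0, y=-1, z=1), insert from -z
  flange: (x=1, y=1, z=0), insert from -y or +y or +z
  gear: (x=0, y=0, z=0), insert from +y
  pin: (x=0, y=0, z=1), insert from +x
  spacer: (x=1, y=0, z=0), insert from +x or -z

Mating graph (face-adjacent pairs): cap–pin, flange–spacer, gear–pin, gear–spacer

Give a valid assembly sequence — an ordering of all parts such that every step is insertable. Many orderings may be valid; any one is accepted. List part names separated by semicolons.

flange; spacer; gear; pin; cap

1. flange@(1, 1, 0) [-y clear] — {flange}
2. spacer@(1, 0, 0) [+x clear] — {flange, spacer}
3. gear@(0, 0, 0) [+y clear] — {flange, gear, spacer}
4. pin@(0, 0, 1) [+x clear] — {flange, gear, pin, spacer}
5. cap@(0, -1, 1) [-z clear] — {cap, flange, gear, pin, spacer}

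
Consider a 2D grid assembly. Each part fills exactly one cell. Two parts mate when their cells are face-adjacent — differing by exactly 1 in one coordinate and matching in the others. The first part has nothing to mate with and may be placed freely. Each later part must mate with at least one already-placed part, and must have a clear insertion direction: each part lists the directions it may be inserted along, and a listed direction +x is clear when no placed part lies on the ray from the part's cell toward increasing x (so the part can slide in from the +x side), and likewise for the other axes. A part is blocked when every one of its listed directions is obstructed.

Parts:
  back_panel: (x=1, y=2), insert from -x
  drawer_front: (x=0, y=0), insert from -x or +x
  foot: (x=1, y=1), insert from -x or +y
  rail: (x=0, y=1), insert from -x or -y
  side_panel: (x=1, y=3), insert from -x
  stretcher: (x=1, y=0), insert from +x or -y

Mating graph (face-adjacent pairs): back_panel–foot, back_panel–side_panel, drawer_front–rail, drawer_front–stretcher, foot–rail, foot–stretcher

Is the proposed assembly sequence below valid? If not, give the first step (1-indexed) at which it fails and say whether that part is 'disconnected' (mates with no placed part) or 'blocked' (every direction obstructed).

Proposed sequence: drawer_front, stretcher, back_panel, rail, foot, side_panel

Invalid at step 3 (disconnected)

1. drawer_front@(0, 0) [-x clear] — {drawer_front}
2. stretcher@(1, 0) [+x clear] — {drawer_front, stretcher}
3. back_panel@(1, 2) — no placed neighbour ⇒ disconnected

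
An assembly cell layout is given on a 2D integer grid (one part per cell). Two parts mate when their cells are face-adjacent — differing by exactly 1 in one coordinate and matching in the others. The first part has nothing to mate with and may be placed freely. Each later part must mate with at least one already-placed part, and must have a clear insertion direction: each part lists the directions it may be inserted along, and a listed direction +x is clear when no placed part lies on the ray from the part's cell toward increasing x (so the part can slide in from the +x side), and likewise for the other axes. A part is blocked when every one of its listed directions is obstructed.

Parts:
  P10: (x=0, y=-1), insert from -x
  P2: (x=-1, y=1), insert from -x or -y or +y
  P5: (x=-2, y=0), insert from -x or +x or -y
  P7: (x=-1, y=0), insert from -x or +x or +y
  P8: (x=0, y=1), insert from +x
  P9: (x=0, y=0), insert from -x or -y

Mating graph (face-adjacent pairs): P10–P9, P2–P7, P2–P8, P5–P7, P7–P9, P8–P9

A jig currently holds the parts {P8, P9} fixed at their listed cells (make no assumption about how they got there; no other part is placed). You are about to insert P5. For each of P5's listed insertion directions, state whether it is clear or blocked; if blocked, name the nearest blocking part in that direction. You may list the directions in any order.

-x: ray from P5(-2, 0) has no placed part ⇒ clear
+x: nearest on ray is P9@(0, 0) ⇒ blocked
-y: ray from P5(-2, 0) has no placed part ⇒ clear

+x: blocked by P9; -x: clear; -y: clear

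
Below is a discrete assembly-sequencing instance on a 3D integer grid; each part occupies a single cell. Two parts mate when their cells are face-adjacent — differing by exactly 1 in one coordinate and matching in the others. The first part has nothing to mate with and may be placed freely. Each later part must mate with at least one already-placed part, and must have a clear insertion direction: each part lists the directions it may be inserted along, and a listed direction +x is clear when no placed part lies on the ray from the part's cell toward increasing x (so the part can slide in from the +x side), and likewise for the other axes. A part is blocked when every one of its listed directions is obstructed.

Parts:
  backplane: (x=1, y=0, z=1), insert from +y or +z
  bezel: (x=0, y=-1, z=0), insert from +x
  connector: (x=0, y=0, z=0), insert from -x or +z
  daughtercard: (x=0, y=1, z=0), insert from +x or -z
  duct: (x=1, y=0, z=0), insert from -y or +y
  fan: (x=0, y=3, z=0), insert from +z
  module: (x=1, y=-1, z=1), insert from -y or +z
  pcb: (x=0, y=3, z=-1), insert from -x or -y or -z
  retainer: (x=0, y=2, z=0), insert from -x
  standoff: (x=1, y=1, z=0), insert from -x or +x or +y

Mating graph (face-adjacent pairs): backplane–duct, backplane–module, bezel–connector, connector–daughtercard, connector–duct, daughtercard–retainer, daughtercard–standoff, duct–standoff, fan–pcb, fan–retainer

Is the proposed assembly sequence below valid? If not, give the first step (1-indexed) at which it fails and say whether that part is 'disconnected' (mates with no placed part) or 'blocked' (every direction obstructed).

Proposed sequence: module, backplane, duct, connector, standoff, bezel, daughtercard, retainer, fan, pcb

Valid

1. module@(1, -1, 1) [-y clear] — {module}
2. backplane@(1, 0, 1) [+y clear] — {backplane, module}
3. duct@(1, 0, 0) [-y clear] — {backplane, duct, module}
4. connector@(0, 0, 0) [-x clear] — {backplane, connector, duct, module}
5. standoff@(1, 1, 0) [-x clear] — {backplane, connector, duct, module, standoff}
6. bezel@(0, -1, 0) [+x clear] — {backplane, bezel, connector, duct, module, standoff}
7. daughtercard@(0, 1, 0) [-z clear] — {backplane, bezel, connector, daughtercard, duct, module, standoff}
8. retainer@(0, 2, 0) [-x clear] — {backplane, bezel, connector, daughtercard, duct, module, retainer, standoff}
9. fan@(0, 3, 0) [+z clear] — {backplane, bezel, connector, daughtercard, duct, fan, module, retainer, standoff}
10. pcb@(0, 3, -1) [-x clear] — {backplane, bezel, connector, daughtercard, duct, fan, module, pcb, retainer, standoff}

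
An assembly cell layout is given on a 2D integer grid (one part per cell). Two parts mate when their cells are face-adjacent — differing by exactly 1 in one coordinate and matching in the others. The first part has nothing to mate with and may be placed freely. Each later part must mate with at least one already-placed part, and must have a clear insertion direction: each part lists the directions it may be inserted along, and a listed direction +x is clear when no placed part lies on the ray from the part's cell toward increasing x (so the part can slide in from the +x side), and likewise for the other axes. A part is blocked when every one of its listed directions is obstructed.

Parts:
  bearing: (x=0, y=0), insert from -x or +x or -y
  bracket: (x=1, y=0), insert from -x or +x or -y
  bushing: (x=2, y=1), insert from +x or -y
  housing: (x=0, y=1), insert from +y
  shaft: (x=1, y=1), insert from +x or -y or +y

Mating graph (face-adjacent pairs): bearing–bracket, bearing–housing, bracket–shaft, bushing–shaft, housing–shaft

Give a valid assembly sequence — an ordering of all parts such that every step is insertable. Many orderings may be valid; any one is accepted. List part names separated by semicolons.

1. bushing@(2, 1) [+x clear] — {bushing}
2. shaft@(1, 1) [-y clear] — {bushing, shaft}
3. bracket@(1, 0) [-x clear] — {bracket, bushing, shaft}
4. housing@(0, 1) [+y clear] — {bracket, bushing, housing, shaft}
5. bearing@(0, 0) [-x clear] — {bearing, bracket, bushing, housing, shaft}

bushing; shaft; bracket; housing; bearing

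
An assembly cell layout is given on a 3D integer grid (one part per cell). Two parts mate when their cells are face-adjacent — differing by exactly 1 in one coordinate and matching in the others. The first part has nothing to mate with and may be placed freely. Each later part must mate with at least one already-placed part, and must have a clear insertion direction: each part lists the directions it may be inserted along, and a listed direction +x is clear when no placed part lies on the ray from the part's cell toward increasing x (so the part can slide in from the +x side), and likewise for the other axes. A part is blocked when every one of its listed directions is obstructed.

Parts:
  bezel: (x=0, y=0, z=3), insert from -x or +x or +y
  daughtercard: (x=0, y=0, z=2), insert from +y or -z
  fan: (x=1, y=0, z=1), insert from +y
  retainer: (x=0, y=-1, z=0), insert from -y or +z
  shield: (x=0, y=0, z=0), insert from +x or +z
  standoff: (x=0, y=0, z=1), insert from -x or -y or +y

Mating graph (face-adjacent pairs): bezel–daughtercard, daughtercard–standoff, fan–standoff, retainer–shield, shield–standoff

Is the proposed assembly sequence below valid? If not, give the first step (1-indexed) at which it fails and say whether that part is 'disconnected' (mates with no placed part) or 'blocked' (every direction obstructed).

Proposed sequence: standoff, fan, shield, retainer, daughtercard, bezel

Valid

1. standoff@(0, 0, 1) [-x clear] — {standoff}
2. fan@(1, 0, 1) [+y clear] — {fan, standoff}
3. shield@(0, 0, 0) [+x clear] — {fan, shield, standoff}
4. retainer@(0, -1, 0) [-y clear] — {fan, retainer, shield, standoff}
5. daughtercard@(0, 0, 2) [+y clear] — {daughtercard, fan, retainer, shield, standoff}
6. bezel@(0, 0, 3) [-x clear] — {bezel, daughtercard, fan, retainer, shield, standoff}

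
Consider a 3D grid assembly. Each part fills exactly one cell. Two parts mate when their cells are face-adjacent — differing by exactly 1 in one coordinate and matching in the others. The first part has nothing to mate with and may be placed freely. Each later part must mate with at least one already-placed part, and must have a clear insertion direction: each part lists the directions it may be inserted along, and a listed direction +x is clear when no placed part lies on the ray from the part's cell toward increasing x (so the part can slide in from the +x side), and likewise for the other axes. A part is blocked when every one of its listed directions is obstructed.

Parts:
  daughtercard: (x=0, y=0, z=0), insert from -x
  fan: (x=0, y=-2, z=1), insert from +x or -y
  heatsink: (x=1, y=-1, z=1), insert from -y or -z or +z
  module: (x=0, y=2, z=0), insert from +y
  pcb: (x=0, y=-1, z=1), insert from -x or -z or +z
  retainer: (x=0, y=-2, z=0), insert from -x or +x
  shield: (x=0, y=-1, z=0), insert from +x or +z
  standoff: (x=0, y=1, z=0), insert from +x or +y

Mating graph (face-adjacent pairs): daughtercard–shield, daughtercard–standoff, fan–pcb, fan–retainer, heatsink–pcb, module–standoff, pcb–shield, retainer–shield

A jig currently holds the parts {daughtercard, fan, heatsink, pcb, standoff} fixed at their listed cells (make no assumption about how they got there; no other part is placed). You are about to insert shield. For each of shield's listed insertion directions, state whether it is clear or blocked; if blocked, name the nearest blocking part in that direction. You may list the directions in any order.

+x: ray from shield(0, -1, 0) has no placed part ⇒ clear
+z: nearest on ray is pcb@(0, -1, 1) ⇒ blocked

+x: clear; +z: blocked by pcb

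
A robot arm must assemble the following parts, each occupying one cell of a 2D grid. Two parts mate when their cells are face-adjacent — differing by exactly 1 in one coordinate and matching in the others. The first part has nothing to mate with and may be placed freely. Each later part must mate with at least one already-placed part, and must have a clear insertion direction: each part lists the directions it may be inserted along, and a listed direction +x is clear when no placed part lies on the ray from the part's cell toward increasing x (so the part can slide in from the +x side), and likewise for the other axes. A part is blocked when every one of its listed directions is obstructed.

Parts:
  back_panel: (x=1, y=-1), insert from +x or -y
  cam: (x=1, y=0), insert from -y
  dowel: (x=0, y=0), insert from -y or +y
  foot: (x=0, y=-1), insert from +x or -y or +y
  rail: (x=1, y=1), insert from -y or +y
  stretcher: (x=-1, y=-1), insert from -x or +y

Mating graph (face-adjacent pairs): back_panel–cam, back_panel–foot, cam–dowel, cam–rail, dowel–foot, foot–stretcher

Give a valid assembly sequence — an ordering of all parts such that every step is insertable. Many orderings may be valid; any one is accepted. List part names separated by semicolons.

1. dowel@(0, 0) [-y clear] — {dowel}
2. cam@(1, 0) [-y clear] — {cam, dowel}
3. rail@(1, 1) [+y clear] — {cam, dowel, rail}
4. back_panel@(1, -1) [+x clear] — {back_panel, cam, dowel, rail}
5. foot@(0, -1) [-y clear] — {back_panel, cam, dowel, foot, rail}
6. stretcher@(-1, -1) [-x clear] — {back_panel, cam, dowel, foot, rail, stretcher}

dowel; cam; rail; back_panel; foot; stretcher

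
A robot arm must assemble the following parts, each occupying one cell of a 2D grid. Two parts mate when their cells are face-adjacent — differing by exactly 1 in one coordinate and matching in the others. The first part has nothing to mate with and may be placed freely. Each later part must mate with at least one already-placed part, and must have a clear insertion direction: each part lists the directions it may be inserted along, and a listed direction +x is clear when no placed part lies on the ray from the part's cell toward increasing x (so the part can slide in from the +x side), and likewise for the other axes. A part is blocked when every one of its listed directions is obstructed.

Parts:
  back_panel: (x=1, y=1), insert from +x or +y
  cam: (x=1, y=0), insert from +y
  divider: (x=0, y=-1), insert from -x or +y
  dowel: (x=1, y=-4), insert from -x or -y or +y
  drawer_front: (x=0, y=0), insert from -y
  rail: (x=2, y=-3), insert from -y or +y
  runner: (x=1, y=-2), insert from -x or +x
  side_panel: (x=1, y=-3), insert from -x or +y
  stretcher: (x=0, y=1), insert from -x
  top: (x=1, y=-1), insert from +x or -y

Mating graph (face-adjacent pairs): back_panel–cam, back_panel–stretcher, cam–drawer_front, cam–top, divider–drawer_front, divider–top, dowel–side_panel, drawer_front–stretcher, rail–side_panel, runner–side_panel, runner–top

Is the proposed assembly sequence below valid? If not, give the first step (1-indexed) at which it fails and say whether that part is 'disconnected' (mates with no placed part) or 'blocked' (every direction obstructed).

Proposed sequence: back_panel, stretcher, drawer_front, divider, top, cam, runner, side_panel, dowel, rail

Invalid at step 6 (blocked)

1. back_panel@(1, 1) [+x clear] — {back_panel}
2. stretcher@(0, 1) [-x clear] — {back_panel, stretcher}
3. drawer_front@(0, 0) [-y clear] — {back_panel, drawer_front, stretcher}
4. divider@(0, -1) [-x clear] — {back_panel, divider, drawer_front, stretcher}
5. top@(1, -1) [+x clear] — {back_panel, divider, drawer_front, stretcher, top}
6. cam@(1, 0) — +y all obstructed ⇒ blocked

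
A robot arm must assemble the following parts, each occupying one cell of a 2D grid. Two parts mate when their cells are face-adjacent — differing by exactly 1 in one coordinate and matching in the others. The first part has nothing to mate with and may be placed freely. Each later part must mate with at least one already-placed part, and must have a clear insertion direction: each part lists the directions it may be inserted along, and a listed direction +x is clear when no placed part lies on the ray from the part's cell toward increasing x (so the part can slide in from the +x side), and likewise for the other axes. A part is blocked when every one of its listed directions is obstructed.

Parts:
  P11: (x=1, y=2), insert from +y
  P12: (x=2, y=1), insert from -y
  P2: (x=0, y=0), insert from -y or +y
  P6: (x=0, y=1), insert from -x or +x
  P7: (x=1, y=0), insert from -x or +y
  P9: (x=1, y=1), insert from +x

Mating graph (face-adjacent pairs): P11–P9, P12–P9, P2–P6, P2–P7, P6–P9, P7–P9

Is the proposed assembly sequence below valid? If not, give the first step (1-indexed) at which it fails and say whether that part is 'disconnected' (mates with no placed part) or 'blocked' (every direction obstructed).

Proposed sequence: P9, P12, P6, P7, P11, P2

Valid

1. P9@(1, 1) [+x clear] — {P9}
2. P12@(2, 1) [-y clear] — {P12, P9}
3. P6@(0, 1) [-x clear] — {P12, P6, P9}
4. P7@(1, 0) [-x clear] — {P12, P6, P7, P9}
5. P11@(1, 2) [+y clear] — {P11, P12, P6, P7, P9}
6. P2@(0, 0) [-y clear] — {P11, P12, P2, P6, P7, P9}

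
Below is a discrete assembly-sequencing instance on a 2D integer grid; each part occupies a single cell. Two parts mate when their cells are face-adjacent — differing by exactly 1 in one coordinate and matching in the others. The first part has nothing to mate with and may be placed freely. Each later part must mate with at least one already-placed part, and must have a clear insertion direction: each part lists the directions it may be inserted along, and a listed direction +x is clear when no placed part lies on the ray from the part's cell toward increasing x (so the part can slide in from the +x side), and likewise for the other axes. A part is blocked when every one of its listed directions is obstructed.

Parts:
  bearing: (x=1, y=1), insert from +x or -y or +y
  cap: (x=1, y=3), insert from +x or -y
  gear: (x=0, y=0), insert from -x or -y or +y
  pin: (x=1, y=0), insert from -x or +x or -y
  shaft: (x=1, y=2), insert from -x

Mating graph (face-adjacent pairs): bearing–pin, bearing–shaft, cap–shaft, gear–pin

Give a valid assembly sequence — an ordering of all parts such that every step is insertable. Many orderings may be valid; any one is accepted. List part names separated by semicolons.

gear; pin; bearing; shaft; cap

1. gear@(0, 0) [-x clear] — {gear}
2. pin@(1, 0) [+x clear] — {gear, pin}
3. bearing@(1, 1) [+x clear] — {bearing, gear, pin}
4. shaft@(1, 2) [-x clear] — {bearing, gear, pin, shaft}
5. cap@(1, 3) [+x clear] — {bearing, cap, gear, pin, shaft}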